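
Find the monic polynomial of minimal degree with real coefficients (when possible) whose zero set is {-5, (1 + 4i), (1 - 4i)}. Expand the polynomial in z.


The polynomial is p(z) = ∏_{α ∈ S} (z − α), where S = {-5, (1 + 4i), (1 - 4i)}.
Expanding the product yields: p(z) = z^3 + 3·z^2 + 7·z + 85.
Note conjugate pairs combine to real quadratics: (z − (1+4i))(z − (1−4i)) = z² − 2z + 17.
The resulting polynomial has degree 3 and real coefficients as required.

p(z) = z^3 + 3·z^2 + 7·z + 85.


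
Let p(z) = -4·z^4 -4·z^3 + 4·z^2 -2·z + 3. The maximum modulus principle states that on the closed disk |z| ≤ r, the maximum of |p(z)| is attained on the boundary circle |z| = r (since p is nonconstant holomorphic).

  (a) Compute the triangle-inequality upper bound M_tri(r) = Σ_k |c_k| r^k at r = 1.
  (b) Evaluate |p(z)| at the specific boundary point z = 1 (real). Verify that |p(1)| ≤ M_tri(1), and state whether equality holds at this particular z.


Coefficients: c_0 = 3, c_1 = -2, c_2 = 4, c_3 = -4, c_4 = -4. Radius r = 1.
Part (a). Triangle bound: M_tri(r) = Σ_k |c_k| r^k
  = |3|·1^0 + |-2|·1^1 + |4|·1^2 + |-4|·1^3 + |-4|·1^4
  = 3 + 2 + 4 + 4 + 4 = 17.
This bounds M(r) := max_{|z|=r} |p(z)| from above; equality holds iff all terms c_k z^k can be made to align in phase at a single z on |z|=r.
Part (b). At z = 1 (real, on the circle |z| = r):
  p(1) = (3)·1^0 + (-2)·1^1 + (4)·1^2 + (-4)·1^3 + (-4)·1^4 = -3.
  |p(1)| = 3.
Check: |p(1)| = 3 ≤ 17 = M_tri(1). ✓ Equality does not hold at z = 1 (the coefficients have mixed signs, so the terms do not all align in phase there).

M_tri(1) = 17; |p(1)| = 3; equality at z=1: no.


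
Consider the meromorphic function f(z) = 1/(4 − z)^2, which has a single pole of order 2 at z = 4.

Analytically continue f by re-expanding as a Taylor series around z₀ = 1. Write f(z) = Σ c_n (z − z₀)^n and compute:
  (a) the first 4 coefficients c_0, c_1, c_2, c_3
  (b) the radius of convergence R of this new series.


Let w = z − z₀, so z = z₀ + w.
Then 4 − z = 4 − (z₀ + w) = (4 − z₀) − w = 3 − w.
f(z) = 1/(3 − w)^2 = (1/(3)^2) · (1 − w/(3))^{−2}.
By the binomial series (1−u)^{−2} = Σ_{n≥0} C(n+1, 1) u^n for |u|<1, with u = w/(3):
  c_n = C(n+1, 1) / (3)^(n+2).
  c_0 = 1/(3)^2 = 1/9.
  c_1 = 2/(3)^3 = 2/27.
  c_2 = 3/(3)^4 = 1/27.
  c_3 = 4/(3)^5 = 4/243.
The series is valid for |w/d| < 1, i.e. |z − z₀| < |d|.
Radius of convergence: R = |4 − z₀| = |3| = 3 (distance from z₀ to the singularity z = 4).

c_0 = 1/9, c_1 = 2/27, c_2 = 1/27, c_3 = 4/243; R = 3.


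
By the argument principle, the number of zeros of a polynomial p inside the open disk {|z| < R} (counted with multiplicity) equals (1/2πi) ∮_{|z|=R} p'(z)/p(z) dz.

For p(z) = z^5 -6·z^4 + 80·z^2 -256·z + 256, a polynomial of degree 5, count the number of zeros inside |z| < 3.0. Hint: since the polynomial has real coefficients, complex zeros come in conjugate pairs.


The zeros of p are: (2 + 2i), (2 - 2i), -4, 2, 4.
Their magnitudes are: 2.828, 2.828, 4, 2, 4.
Zeros with |z| < R = 3.0: (2 + 2i), (2 - 2i), 2.
Count = 3.
By the argument principle, (1/2πi) ∮_{|z|=R} p'(z)/p(z) dz equals exactly this count.

Number of zeros inside |z| < 3.0: 3.


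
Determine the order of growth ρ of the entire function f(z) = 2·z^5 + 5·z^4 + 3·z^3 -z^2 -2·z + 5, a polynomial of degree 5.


|f(z)| ≤ Σ|c_k|·r^k = O(r^5) as r → ∞. Polynomial growth is O(e^{r^ε}) for every ε > 0 (since r^5/e^{r^ε} → 0), so ρ ≤ ε for all ε > 0, i.e. ρ = 0. Every nonconstant polynomial has order 0.
Therefore ρ = 0.

Order ρ = 0.


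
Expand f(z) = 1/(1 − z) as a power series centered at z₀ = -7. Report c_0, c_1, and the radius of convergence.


Let w = z − z₀, so z = z₀ + w.
Then 1 − z = 1 − (z₀ + w) = (1 − z₀) − w = 8 − w.
f(z) = 1/(8 − w) = (1/(8)) · 1/(1 − w/(8)) = Σ_{n≥0} w^n / (8)^(n+1).
So c_n = 1/(8)^(n+1):
  c_0 = 1/(8)^1 = 1/8.
  c_1 = 1/(8)^2 = 1/64.
The series is valid for |w/d| < 1, i.e. |z − z₀| < |d|.
Radius of convergence: R = |1 − z₀| = |8| = 8 (distance from z₀ to the singularity z = 1).

c_0 = 1/8, c_1 = 1/64; R = 8.


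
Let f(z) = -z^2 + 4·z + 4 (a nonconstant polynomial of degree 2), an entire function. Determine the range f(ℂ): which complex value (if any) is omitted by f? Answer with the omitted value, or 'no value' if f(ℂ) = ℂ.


Little Picard bounds the complement of f(ℂ) to at most one point.
For every w ∈ ℂ, the equation p(z) − w = 0 is a nonconstant polynomial in z and hence has at least one root by the fundamental theorem of algebra. So p is surjective onto ℂ, omitting no value.

Omitted value: no value.


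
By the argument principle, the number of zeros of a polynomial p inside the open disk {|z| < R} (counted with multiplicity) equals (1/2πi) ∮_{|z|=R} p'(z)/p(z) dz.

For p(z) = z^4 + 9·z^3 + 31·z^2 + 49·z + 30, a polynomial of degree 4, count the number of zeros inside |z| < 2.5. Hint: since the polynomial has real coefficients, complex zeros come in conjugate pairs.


The zeros of p are: -2, -3, (-2 + 1i), (-2 - 1i).
Their magnitudes are: 2, 3, 2.236, 2.236.
Zeros with |z| < R = 2.5: -2, (-2 + 1i), (-2 - 1i).
Count = 3.
By the argument principle, (1/2πi) ∮_{|z|=R} p'(z)/p(z) dz equals exactly this count.

Number of zeros inside |z| < 2.5: 3.


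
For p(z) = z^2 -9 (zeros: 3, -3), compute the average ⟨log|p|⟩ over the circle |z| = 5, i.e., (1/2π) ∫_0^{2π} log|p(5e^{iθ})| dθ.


Zeros: -3, 3; r = 5.
Inside |z| < r: -3, 3. Outside (|z| ≥ r): ∅.
p(0) = -9, so log|p(0)| = log(9) = 2.1972.
Apply Jensen: I(r) = log|p(0)| + Σ_k log(r/|z_k|), summed over zeros inside |z| < r.
  log(r/|z_k|) for z_k = 3: log(5/3) = 0.5108
  log(r/|z_k|) for z_k = -3: log(5/3) = 0.5108
Sum over inside zeros: 1.0217.
I(r) = log|p(0)| + (inside sum) = 2.1972 + 1.0217 = 3.2189.
Closed form (all zeros inside, monic): I(r) = n·log(r) = 2·log(5) = 3.2189. ✓

I(r) ≈ 3.2189.


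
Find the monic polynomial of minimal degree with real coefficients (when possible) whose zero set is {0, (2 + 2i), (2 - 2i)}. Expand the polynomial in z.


The polynomial is p(z) = ∏_{α ∈ S} (z − α), where S = {0, (2 + 2i), (2 - 2i)}.
Expanding the product yields: p(z) = z^3 -4·z^2 + 8·z.
Note conjugate pairs combine to real quadratics: (z − (2+2i))(z − (2−2i)) = z² − 4z + 8.
The resulting polynomial has degree 3 and real coefficients as required.

p(z) = z^3 -4·z^2 + 8·z.


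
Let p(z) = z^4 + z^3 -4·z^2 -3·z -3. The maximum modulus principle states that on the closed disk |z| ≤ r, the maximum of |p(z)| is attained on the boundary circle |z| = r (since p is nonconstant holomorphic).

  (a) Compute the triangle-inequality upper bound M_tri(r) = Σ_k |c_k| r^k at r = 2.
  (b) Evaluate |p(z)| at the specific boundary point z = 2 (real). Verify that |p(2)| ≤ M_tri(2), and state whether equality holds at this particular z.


Coefficients: c_0 = -3, c_1 = -3, c_2 = -4, c_3 = 1, c_4 = 1. Radius r = 2.
Part (a). Triangle bound: M_tri(r) = Σ_k |c_k| r^k
  = |-3|·2^0 + |-3|·2^1 + |-4|·2^2 + |1|·2^3 + |1|·2^4
  = 3 + 6 + 16 + 8 + 16 = 49.
This bounds M(r) := max_{|z|=r} |p(z)| from above; equality holds iff all terms c_k z^k can be made to align in phase at a single z on |z|=r.
Part (b). At z = 2 (real, on the circle |z| = r):
  p(2) = (-3)·2^0 + (-3)·2^1 + (-4)·2^2 + (1)·2^3 + (1)·2^4 = -1.
  |p(2)| = 1.
Check: |p(2)| = 1 ≤ 49 = M_tri(2). ✓ Equality does not hold at z = 2 (the coefficients have mixed signs, so the terms do not all align in phase there).

M_tri(2) = 49; |p(2)| = 1; equality at z=2: no.


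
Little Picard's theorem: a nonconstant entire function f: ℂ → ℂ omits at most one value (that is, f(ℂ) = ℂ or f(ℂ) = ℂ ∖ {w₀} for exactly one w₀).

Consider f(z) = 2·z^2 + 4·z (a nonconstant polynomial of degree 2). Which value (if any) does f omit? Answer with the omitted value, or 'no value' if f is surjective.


Little Picard bounds the complement of f(ℂ) to at most one point.
For every w ∈ ℂ, the equation p(z) − w = 0 is a nonconstant polynomial in z and hence has at least one root by the fundamental theorem of algebra. So p is surjective onto ℂ, omitting no value.

Omitted value: no value.


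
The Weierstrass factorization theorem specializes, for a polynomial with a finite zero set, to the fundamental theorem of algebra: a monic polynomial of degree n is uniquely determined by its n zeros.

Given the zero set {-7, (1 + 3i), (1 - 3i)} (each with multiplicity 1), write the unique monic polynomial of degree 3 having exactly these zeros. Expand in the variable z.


The polynomial is p(z) = ∏_{α ∈ S} (z − α), where S = {-7, (1 + 3i), (1 - 3i)}.
Expanding the product yields: p(z) = z^3 + 5·z^2 -4·z + 70.
Note conjugate pairs combine to real quadratics: (z − (1+3i))(z − (1−3i)) = z² − 2z + 10.
The resulting polynomial has degree 3 and real coefficients as required.

p(z) = z^3 + 5·z^2 -4·z + 70.


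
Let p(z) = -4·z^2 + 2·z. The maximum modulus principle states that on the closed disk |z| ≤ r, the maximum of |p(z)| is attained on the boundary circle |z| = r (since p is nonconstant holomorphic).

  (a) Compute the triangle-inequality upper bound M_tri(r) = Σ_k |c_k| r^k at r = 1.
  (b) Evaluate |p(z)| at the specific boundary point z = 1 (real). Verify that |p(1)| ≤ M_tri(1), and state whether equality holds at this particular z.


Coefficients: c_0 = 0, c_1 = 2, c_2 = -4. Radius r = 1.
Part (a). Triangle bound: M_tri(r) = Σ_k |c_k| r^k
  = |0|·1^0 + |2|·1^1 + |-4|·1^2
  = 0 + 2 + 4 = 6.
This bounds M(r) := max_{|z|=r} |p(z)| from above; equality holds iff all terms c_k z^k can be made to align in phase at a single z on |z|=r.
Part (b). At z = 1 (real, on the circle |z| = r):
  p(1) = (0)·1^0 + (2)·1^1 + (-4)·1^2 = -2.
  |p(1)| = 2.
Check: |p(1)| = 2 ≤ 6 = M_tri(1). ✓ Equality does not hold at z = 1 (the coefficients have mixed signs, so the terms do not all align in phase there).

M_tri(1) = 6; |p(1)| = 2; equality at z=1: no.


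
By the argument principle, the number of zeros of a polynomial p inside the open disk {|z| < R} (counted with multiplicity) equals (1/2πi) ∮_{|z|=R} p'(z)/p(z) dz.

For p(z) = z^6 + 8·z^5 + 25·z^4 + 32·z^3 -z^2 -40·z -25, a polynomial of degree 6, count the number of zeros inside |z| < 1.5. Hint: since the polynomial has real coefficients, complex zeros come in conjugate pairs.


The zeros of p are: (-2 + 1i), (-2 - 1i), -1, (-2 + 1i), (-2 - 1i), 1.
Their magnitudes are: 2.236, 2.236, 1, 2.236, 2.236, 1.
Zeros with |z| < R = 1.5: -1, 1.
Count = 2.
By the argument principle, (1/2πi) ∮_{|z|=R} p'(z)/p(z) dz equals exactly this count.

Number of zeros inside |z| < 1.5: 2.


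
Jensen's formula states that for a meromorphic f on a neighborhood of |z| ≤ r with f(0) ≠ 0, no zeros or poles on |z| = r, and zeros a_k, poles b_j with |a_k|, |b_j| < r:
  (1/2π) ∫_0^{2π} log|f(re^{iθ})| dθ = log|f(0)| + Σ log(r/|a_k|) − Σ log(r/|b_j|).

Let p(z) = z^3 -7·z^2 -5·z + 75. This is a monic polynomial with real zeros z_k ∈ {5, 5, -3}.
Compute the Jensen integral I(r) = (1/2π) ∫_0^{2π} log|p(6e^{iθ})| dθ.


Zeros: -3, 5, 5; r = 6.
Inside |z| < r: -3, 5, 5. Outside (|z| ≥ r): ∅.
p(0) = 75, so log|p(0)| = log(75) = 4.3175.
Apply Jensen: I(r) = log|p(0)| + Σ_k log(r/|z_k|), summed over zeros inside |z| < r.
  log(r/|z_k|) for z_k = 5: log(6/5) = 0.1823
  log(r/|z_k|) for z_k = 5: log(6/5) = 0.1823
  log(r/|z_k|) for z_k = -3: log(6/3) = 0.6931
Sum over inside zeros: 1.0578.
I(r) = log|p(0)| + (inside sum) = 4.3175 + 1.0578 = 5.3753.
Closed form (all zeros inside, monic): I(r) = n·log(r) = 3·log(6) = 5.3753. ✓

I(r) ≈ 5.3753.


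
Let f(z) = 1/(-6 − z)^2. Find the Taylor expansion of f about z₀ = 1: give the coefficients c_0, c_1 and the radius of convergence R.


Let w = z − z₀, so z = z₀ + w.
Then -6 − z = -6 − (z₀ + w) = (-6 − z₀) − w = -7 − w.
f(z) = 1/(-7 − w)^2 = (1/(-7)^2) · (1 − w/(-7))^{−2}.
By the binomial series (1−u)^{−2} = Σ_{n≥0} C(n+1, 1) u^n for |u|<1, with u = w/(-7):
  c_n = C(n+1, 1) / (-7)^(n+2).
  c_0 = 1/(-7)^2 = 1/49.
  c_1 = 2/(-7)^3 = -2/343.
The series is valid for |w/d| < 1, i.e. |z − z₀| < |d|.
Radius of convergence: R = |-6 − z₀| = |-7| = 7 (distance from z₀ to the singularity z = -6).

c_0 = 1/49, c_1 = -2/343; R = 7.


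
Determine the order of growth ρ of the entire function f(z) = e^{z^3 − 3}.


|e^{z^3 − 3}| = e^{Re(1·z^3) + -3} ≤ e^{1|z|^3 + -3} = e^{1r^3 + -3} on |z| = r, so ρ ≤ 3. Choosing z on |z|=r so that 1·z^3 is real positive (always possible by picking arg z appropriately) gives |f(z)| = e^{1r^3 + -3}, matching the bound. The additive constant -3 does not affect log log M(r) ~ 3·log r. Hence ρ = 3.
Therefore ρ = 3.

Order ρ = 3.


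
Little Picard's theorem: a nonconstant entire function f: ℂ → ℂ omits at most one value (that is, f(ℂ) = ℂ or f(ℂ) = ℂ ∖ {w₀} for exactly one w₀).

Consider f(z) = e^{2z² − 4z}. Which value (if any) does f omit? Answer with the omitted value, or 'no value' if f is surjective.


Little Picard bounds the complement of f(ℂ) to at most one point.
The exponent g(z) = 2z² − 4z is a nonconstant polynomial, hence surjective onto ℂ. So e^{g(z)} takes every value in {e^w : w ∈ ℂ} = ℂ ∖ {0}. Adding 0 shifts the range to ℂ ∖ {0}. f omits exactly 0.

Omitted value: 0.


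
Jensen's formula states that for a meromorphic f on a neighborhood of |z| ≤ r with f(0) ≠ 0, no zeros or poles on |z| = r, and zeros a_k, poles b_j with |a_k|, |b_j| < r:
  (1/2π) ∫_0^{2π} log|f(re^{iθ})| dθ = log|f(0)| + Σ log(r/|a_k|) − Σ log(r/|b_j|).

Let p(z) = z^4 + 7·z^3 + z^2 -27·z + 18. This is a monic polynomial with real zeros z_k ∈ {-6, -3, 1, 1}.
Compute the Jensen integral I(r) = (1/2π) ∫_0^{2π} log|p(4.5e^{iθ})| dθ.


Zeros: -6, -3, 1, 1; r = 4.5.
Inside |z| < r: -3, 1, 1. Outside (|z| ≥ r): -6.
p(0) = 18, so log|p(0)| = log(18) = 2.8904.
Apply Jensen: I(r) = log|p(0)| + Σ_k log(r/|z_k|), summed over zeros inside |z| < r.
  log(r/|z_k|) for z_k = -3: log(4.5/3) = 0.4055
  log(r/|z_k|) for z_k = 1: log(4.5/1) = 1.5041
  log(r/|z_k|) for z_k = 1: log(4.5/1) = 1.5041
  Outside zeros (-6) contribute nothing to the Jensen sum.
Sum over inside zeros: 3.4136.
I(r) = log|p(0)| + (inside sum) = 2.8904 + 3.4136 = 6.3040.
Note: since some zeros are outside |z| ≤ r, the simplified n·log(r) form does NOT apply — only the inside zeros contribute.

I(r) ≈ 6.3040.


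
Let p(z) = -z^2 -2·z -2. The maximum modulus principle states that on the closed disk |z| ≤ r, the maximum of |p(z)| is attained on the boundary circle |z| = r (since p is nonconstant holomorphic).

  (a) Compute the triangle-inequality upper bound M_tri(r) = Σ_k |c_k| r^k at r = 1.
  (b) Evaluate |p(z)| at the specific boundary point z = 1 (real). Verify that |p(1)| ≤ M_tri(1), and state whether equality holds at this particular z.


Coefficients: c_0 = -2, c_1 = -2, c_2 = -1. Radius r = 1.
Part (a). Triangle bound: M_tri(r) = Σ_k |c_k| r^k
  = |-2|·1^0 + |-2|·1^1 + |-1|·1^2
  = 2 + 2 + 1 = 5.
This bounds M(r) := max_{|z|=r} |p(z)| from above; equality holds iff all terms c_k z^k can be made to align in phase at a single z on |z|=r.
Part (b). At z = 1 (real, on the circle |z| = r):
  p(1) = (-2)·1^0 + (-2)·1^1 + (-1)·1^2 = -5.
  |p(1)| = 5.
Since all nonzero coefficients share the same sign, |p(1)| = 5 = M_tri(1); the triangle bound is attained at z = 1, so in fact M(r) = 5.

M_tri(1) = 5; |p(1)| = 5; equality at z=1: yes.


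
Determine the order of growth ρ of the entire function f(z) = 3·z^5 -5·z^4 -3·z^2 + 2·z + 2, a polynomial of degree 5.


|f(z)| ≤ Σ|c_k|·r^k = O(r^5) as r → ∞. Polynomial growth is O(e^{r^ε}) for every ε > 0 (since r^5/e^{r^ε} → 0), so ρ ≤ ε for all ε > 0, i.e. ρ = 0. Every nonconstant polynomial has order 0.
Therefore ρ = 0.

Order ρ = 0.


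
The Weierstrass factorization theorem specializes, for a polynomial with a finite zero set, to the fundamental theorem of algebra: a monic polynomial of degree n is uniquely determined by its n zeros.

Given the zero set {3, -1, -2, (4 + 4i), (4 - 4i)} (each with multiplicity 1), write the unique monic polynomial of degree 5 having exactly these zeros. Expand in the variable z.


The polynomial is p(z) = ∏_{α ∈ S} (z − α), where S = {3, -1, -2, (4 + 4i), (4 - 4i)}.
Expanding the product yields: p(z) = z^5 -8·z^4 + 25·z^3 + 50·z^2 -176·z -192.
Note conjugate pairs combine to real quadratics: (z − (4+4i))(z − (4−4i)) = z² − 8z + 32.
The resulting polynomial has degree 5 and real coefficients as required.

p(z) = z^5 -8·z^4 + 25·z^3 + 50·z^2 -176·z -192.


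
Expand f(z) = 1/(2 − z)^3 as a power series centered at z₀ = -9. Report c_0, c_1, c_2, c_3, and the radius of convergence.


Let w = z − z₀, so z = z₀ + w.
Then 2 − z = 2 − (z₀ + w) = (2 − z₀) − w = 11 − w.
f(z) = 1/(11 − w)^3 = (1/(11)^3) · (1 − w/(11))^{−3}.
By the binomial series (1−u)^{−3} = Σ_{n≥0} C(n+2, 2) u^n for |u|<1, with u = w/(11):
  c_n = C(n+2, 2) / (11)^(n+3).
  c_0 = 1/(11)^3 = 1/1331.
  c_1 = 3/(11)^4 = 3/14641.
  c_2 = 6/(11)^5 = 6/161051.
  c_3 = 10/(11)^6 = 10/1771561.
The series is valid for |w/d| < 1, i.e. |z − z₀| < |d|.
Radius of convergence: R = |2 − z₀| = |11| = 11 (distance from z₀ to the singularity z = 2).

c_0 = 1/1331, c_1 = 3/14641, c_2 = 6/161051, c_3 = 10/1771561; R = 11.


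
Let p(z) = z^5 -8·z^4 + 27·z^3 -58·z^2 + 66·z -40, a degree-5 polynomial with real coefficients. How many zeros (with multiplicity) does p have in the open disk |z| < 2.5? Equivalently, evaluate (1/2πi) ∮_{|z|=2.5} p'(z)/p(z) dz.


The zeros of p are: 4, (1 + 1i), (1 - 1i), (1 + 2i), (1 - 2i).
Their magnitudes are: 4, 1.414, 1.414, 2.236, 2.236.
Zeros with |z| < R = 2.5: (1 + 1i), (1 - 1i), (1 + 2i), (1 - 2i).
Count = 4.
By the argument principle, (1/2πi) ∮_{|z|=R} p'(z)/p(z) dz equals exactly this count.

Number of zeros inside |z| < 2.5: 4.


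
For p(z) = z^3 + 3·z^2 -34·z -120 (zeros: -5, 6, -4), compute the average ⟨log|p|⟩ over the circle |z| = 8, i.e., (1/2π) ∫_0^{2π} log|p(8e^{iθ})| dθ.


Zeros: -5, -4, 6; r = 8.
Inside |z| < r: -5, -4, 6. Outside (|z| ≥ r): ∅.
p(0) = -120, so log|p(0)| = log(120) = 4.7875.
Apply Jensen: I(r) = log|p(0)| + Σ_k log(r/|z_k|), summed over zeros inside |z| < r.
  log(r/|z_k|) for z_k = -5: log(8/5) = 0.4700
  log(r/|z_k|) for z_k = 6: log(8/6) = 0.2877
  log(r/|z_k|) for z_k = -4: log(8/4) = 0.6931
Sum over inside zeros: 1.4508.
I(r) = log|p(0)| + (inside sum) = 4.7875 + 1.4508 = 6.2383.
Closed form (all zeros inside, monic): I(r) = n·log(r) = 3·log(8) = 6.2383. ✓

I(r) ≈ 6.2383.


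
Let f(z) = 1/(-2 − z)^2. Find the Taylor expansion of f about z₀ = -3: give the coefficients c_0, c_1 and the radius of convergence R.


Let w = z − z₀, so z = z₀ + w.
Then -2 − z = -2 − (z₀ + w) = (-2 − z₀) − w = 1 − w.
f(z) = 1/(1 − w)^2 = (1/(1)^2) · (1 − w/(1))^{−2}.
By the binomial series (1−u)^{−2} = Σ_{n≥0} C(n+1, 1) u^n for |u|<1, with u = w/(1):
  c_n = C(n+1, 1) / (1)^(n+2).
  c_0 = 1/(1)^2 = 1.
  c_1 = 2/(1)^3 = 2.
The series is valid for |w/d| < 1, i.e. |z − z₀| < |d|.
Radius of convergence: R = |-2 − z₀| = |1| = 1 (distance from z₀ to the singularity z = -2).

c_0 = 1, c_1 = 2; R = 1.


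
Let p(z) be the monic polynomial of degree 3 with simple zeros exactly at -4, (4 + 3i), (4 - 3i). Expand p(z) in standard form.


The polynomial is p(z) = ∏_{α ∈ S} (z − α), where S = {-4, (4 + 3i), (4 - 3i)}.
Expanding the product yields: p(z) = z^3 -4·z^2 -7·z + 100.
Note conjugate pairs combine to real quadratics: (z − (4+3i))(z − (4−3i)) = z² − 8z + 25.
The resulting polynomial has degree 3 and real coefficients as required.

p(z) = z^3 -4·z^2 -7·z + 100.


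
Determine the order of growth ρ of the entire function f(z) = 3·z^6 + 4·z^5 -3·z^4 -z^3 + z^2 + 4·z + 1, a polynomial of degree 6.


|f(z)| ≤ Σ|c_k|·r^k = O(r^6) as r → ∞. Polynomial growth is O(e^{r^ε}) for every ε > 0 (since r^6/e^{r^ε} → 0), so ρ ≤ ε for all ε > 0, i.e. ρ = 0. Every nonconstant polynomial has order 0.
Therefore ρ = 0.

Order ρ = 0.


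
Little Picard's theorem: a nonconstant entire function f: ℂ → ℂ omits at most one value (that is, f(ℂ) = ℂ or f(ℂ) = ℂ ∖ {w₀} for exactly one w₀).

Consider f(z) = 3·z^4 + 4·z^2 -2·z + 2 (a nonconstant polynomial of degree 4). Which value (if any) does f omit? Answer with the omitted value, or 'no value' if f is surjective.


Little Picard bounds the complement of f(ℂ) to at most one point.
For every w ∈ ℂ, the equation p(z) − w = 0 is a nonconstant polynomial in z and hence has at least one root by the fundamental theorem of algebra. So p is surjective onto ℂ, omitting no value.

Omitted value: no value.


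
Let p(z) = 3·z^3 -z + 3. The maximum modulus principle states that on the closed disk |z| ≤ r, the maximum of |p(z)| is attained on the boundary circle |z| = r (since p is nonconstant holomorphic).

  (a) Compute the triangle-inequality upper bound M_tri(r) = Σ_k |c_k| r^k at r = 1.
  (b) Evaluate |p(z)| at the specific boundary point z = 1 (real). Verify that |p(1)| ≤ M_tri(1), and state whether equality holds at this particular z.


Coefficients: c_0 = 3, c_1 = -1, c_2 = 0, c_3 = 3. Radius r = 1.
Part (a). Triangle bound: M_tri(r) = Σ_k |c_k| r^k
  = |3|·1^0 + |-1|·1^1 + |0|·1^2 + |3|·1^3
  = 3 + 1 + 0 + 3 = 7.
This bounds M(r) := max_{|z|=r} |p(z)| from above; equality holds iff all terms c_k z^k can be made to align in phase at a single z on |z|=r.
Part (b). At z = 1 (real, on the circle |z| = r):
  p(1) = (3)·1^0 + (-1)·1^1 + (0)·1^2 + (3)·1^3 = 5.
  |p(1)| = 5.
Check: |p(1)| = 5 ≤ 7 = M_tri(1). ✓ Equality does not hold at z = 1 (the coefficients have mixed signs, so the terms do not all align in phase there).

M_tri(1) = 7; |p(1)| = 5; equality at z=1: no.


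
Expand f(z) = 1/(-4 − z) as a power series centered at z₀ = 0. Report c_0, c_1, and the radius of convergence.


Let w = z − z₀, so z = z₀ + w.
Then -4 − z = -4 − (z₀ + w) = (-4 − z₀) − w = -4 − w.
f(z) = 1/(-4 − w) = (1/(-4)) · 1/(1 − w/(-4)) = Σ_{n≥0} w^n / (-4)^(n+1).
So c_n = 1/(-4)^(n+1):
  c_0 = 1/(-4)^1 = -1/4.
  c_1 = 1/(-4)^2 = 1/16.
The series is valid for |w/d| < 1, i.e. |z − z₀| < |d|.
Radius of convergence: R = |-4 − z₀| = |-4| = 4 (distance from z₀ to the singularity z = -4).

c_0 = -1/4, c_1 = 1/16; R = 4.


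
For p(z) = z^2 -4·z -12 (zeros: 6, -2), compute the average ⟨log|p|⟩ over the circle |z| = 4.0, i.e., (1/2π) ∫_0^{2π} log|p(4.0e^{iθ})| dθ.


Zeros: -2, 6; r = 4.0.
Inside |z| < r: -2. Outside (|z| ≥ r): 6.
p(0) = -12, so log|p(0)| = log(12) = 2.4849.
Apply Jensen: I(r) = log|p(0)| + Σ_k log(r/|z_k|), summed over zeros inside |z| < r.
  log(r/|z_k|) for z_k = -2: log(4.0/2) = 0.6931
  Outside zeros (6) contribute nothing to the Jensen sum.
Sum over inside zeros: 0.6931.
I(r) = log|p(0)| + (inside sum) = 2.4849 + 0.6931 = 3.1781.
Note: since some zeros are outside |z| ≤ r, the simplified n·log(r) form does NOT apply — only the inside zeros contribute.

I(r) ≈ 3.1781.


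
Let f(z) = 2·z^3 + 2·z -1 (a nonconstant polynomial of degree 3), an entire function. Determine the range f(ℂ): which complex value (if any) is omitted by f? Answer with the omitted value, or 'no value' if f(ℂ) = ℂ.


Little Picard bounds the complement of f(ℂ) to at most one point.
For every w ∈ ℂ, the equation p(z) − w = 0 is a nonconstant polynomial in z and hence has at least one root by the fundamental theorem of algebra. So p is surjective onto ℂ, omitting no value.

Omitted value: no value.


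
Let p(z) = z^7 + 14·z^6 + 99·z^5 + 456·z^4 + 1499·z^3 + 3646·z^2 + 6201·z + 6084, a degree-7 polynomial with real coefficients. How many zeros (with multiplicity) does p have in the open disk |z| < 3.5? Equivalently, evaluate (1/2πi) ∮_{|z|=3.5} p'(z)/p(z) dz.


The zeros of p are: (-3 + 2i), (-3 - 2i), -4, (0 + 3i), (0 - 3i), (-2 + 3i), (-2 - 3i).
Their magnitudes are: 3.606, 3.606, 4, 3, 3, 3.606, 3.606.
Zeros with |z| < R = 3.5: (0 + 3i), (0 - 3i).
Count = 2.
By the argument principle, (1/2πi) ∮_{|z|=R} p'(z)/p(z) dz equals exactly this count.

Number of zeros inside |z| < 3.5: 2.


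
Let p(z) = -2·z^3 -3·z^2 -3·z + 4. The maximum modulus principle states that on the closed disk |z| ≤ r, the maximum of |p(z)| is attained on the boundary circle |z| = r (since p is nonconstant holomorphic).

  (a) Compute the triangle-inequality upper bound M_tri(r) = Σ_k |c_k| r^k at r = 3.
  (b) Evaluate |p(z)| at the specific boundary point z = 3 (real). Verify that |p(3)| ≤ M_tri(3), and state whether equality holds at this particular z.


Coefficients: c_0 = 4, c_1 = -3, c_2 = -3, c_3 = -2. Radius r = 3.
Part (a). Triangle bound: M_tri(r) = Σ_k |c_k| r^k
  = |4|·3^0 + |-3|·3^1 + |-3|·3^2 + |-2|·3^3
  = 4 + 9 + 27 + 54 = 94.
This bounds M(r) := max_{|z|=r} |p(z)| from above; equality holds iff all terms c_k z^k can be made to align in phase at a single z on |z|=r.
Part (b). At z = 3 (real, on the circle |z| = r):
  p(3) = (4)·3^0 + (-3)·3^1 + (-3)·3^2 + (-2)·3^3 = -86.
  |p(3)| = 86.
Check: |p(3)| = 86 ≤ 94 = M_tri(3). ✓ Equality does not hold at z = 3 (the coefficients have mixed signs, so the terms do not all align in phase there).

M_tri(3) = 94; |p(3)| = 86; equality at z=3: no.


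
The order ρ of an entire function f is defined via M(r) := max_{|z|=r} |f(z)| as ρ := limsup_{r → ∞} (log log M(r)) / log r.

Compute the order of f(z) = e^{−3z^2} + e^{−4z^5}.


Each summand is entire of order 2 and 5 respectively (as in the single-exponential case). The order of a sum is at most the max of the orders, so ρ ≤ 5. For the lower bound: on |z|=r choose arg z so that -4z^5 is real positive; then |e^{-4z^5}| = e^{4r^5} while |e^{-3z^2}| ≤ e^{3r^2} = o(e^{4r^5}). So |f| ≥ e^{4r^5}(1 − o(1)) and ρ ≥ 5. Hence ρ = max(2, 5) = 5.
Therefore ρ = 5.

Order ρ = 5.


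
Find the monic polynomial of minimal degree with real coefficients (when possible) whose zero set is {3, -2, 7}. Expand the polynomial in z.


The polynomial is p(z) = ∏_{α ∈ S} (z − α), where S = {3, -2, 7}.
Expanding the product yields: p(z) = z^3 -8·z^2 + z + 42.
The resulting polynomial has degree 3 and real coefficients as required.

p(z) = z^3 -8·z^2 + z + 42.


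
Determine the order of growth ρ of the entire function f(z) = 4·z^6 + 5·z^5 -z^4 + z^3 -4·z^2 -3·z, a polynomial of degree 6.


|f(z)| ≤ Σ|c_k|·r^k = O(r^6) as r → ∞. Polynomial growth is O(e^{r^ε}) for every ε > 0 (since r^6/e^{r^ε} → 0), so ρ ≤ ε for all ε > 0, i.e. ρ = 0. Every nonconstant polynomial has order 0.
Therefore ρ = 0.

Order ρ = 0.


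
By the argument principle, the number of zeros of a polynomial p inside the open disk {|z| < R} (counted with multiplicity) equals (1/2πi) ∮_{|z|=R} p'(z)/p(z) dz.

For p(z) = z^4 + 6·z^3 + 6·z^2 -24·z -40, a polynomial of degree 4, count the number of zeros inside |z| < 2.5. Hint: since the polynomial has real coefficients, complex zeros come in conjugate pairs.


The zeros of p are: (-3 + 1i), (-3 - 1i), 2, -2.
Their magnitudes are: 3.162, 3.162, 2, 2.
Zeros with |z| < R = 2.5: 2, -2.
Count = 2.
By the argument principle, (1/2πi) ∮_{|z|=R} p'(z)/p(z) dz equals exactly this count.

Number of zeros inside |z| < 2.5: 2.


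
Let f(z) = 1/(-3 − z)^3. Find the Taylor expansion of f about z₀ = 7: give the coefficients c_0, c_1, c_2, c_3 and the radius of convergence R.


Let w = z − z₀, so z = z₀ + w.
Then -3 − z = -3 − (z₀ + w) = (-3 − z₀) − w = -10 − w.
f(z) = 1/(-10 − w)^3 = (1/(-10)^3) · (1 − w/(-10))^{−3}.
By the binomial series (1−u)^{−3} = Σ_{n≥0} C(n+2, 2) u^n for |u|<1, with u = w/(-10):
  c_n = C(n+2, 2) / (-10)^(n+3).
  c_0 = 1/(-10)^3 = -1/1000.
  c_1 = 3/(-10)^4 = 3/10000.
  c_2 = 6/(-10)^5 = -3/50000.
  c_3 = 10/(-10)^6 = 1/100000.
The series is valid for |w/d| < 1, i.e. |z − z₀| < |d|.
Radius of convergence: R = |-3 − z₀| = |-10| = 10 (distance from z₀ to the singularity z = -3).

c_0 = -1/1000, c_1 = 3/10000, c_2 = -3/50000, c_3 = 1/100000; R = 10.


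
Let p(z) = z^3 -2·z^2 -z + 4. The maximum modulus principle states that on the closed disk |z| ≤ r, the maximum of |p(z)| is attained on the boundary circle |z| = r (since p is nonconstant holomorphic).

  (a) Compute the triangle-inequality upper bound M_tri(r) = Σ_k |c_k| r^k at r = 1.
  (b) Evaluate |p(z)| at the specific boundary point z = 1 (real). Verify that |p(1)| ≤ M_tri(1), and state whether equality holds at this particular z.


Coefficients: c_0 = 4, c_1 = -1, c_2 = -2, c_3 = 1. Radius r = 1.
Part (a). Triangle bound: M_tri(r) = Σ_k |c_k| r^k
  = |4|·1^0 + |-1|·1^1 + |-2|·1^2 + |1|·1^3
  = 4 + 1 + 2 + 1 = 8.
This bounds M(r) := max_{|z|=r} |p(z)| from above; equality holds iff all terms c_k z^k can be made to align in phase at a single z on |z|=r.
Part (b). At z = 1 (real, on the circle |z| = r):
  p(1) = (4)·1^0 + (-1)·1^1 + (-2)·1^2 + (1)·1^3 = 2.
  |p(1)| = 2.
Check: |p(1)| = 2 ≤ 8 = M_tri(1). ✓ Equality does not hold at z = 1 (the coefficients have mixed signs, so the terms do not all align in phase there).

M_tri(1) = 8; |p(1)| = 2; equality at z=1: no.


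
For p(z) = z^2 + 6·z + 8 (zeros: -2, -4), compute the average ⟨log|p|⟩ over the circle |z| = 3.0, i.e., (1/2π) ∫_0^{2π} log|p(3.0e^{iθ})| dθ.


Zeros: -4, -2; r = 3.0.
Inside |z| < r: -2. Outside (|z| ≥ r): -4.
p(0) = 8, so log|p(0)| = log(8) = 2.0794.
Apply Jensen: I(r) = log|p(0)| + Σ_k log(r/|z_k|), summed over zeros inside |z| < r.
  log(r/|z_k|) for z_k = -2: log(3.0/2) = 0.4055
  Outside zeros (-4) contribute nothing to the Jensen sum.
Sum over inside zeros: 0.4055.
I(r) = log|p(0)| + (inside sum) = 2.0794 + 0.4055 = 2.4849.
Note: since some zeros are outside |z| ≤ r, the simplified n·log(r) form does NOT apply — only the inside zeros contribute.

I(r) ≈ 2.4849.


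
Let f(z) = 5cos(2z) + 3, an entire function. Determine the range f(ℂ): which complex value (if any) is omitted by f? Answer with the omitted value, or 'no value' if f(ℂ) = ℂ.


Little Picard bounds the complement of f(ℂ) to at most one point.
cos is entire and surjective onto ℂ: for every w ∈ ℂ, cos(ζ) = w has a solution ζ ∈ ℂ (e.g., via the complex inverse arccos). With ζ = 2z this gives z = ζ/(2). Then 5·cos(2z) takes every value in 5·ℂ = ℂ, and adding 3 is a bijection of ℂ. So f is surjective and omits no value. (Note: only on the real line is cos bounded by [−1, 1].)

Omitted value: no value.


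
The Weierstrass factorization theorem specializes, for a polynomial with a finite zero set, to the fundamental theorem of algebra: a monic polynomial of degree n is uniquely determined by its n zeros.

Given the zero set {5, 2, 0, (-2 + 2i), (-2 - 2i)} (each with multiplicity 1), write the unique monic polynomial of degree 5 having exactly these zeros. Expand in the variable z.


The polynomial is p(z) = ∏_{α ∈ S} (z − α), where S = {5, 2, 0, (-2 + 2i), (-2 - 2i)}.
Expanding the product yields: p(z) = z^5 -3·z^4 -10·z^3 -16·z^2 + 80·z.
Note conjugate pairs combine to real quadratics: (z − (-2+2i))(z − (-2−2i)) = z² + 4z + 8.
The resulting polynomial has degree 5 and real coefficients as required.

p(z) = z^5 -3·z^4 -10·z^3 -16·z^2 + 80·z.


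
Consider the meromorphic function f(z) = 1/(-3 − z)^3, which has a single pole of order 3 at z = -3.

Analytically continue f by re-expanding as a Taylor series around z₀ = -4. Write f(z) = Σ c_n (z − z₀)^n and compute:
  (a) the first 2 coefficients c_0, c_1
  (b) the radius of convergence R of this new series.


Let w = z − z₀, so z = z₀ + w.
Then -3 − z = -3 − (z₀ + w) = (-3 − z₀) − w = 1 − w.
f(z) = 1/(1 − w)^3 = (1/(1)^3) · (1 − w/(1))^{−3}.
By the binomial series (1−u)^{−3} = Σ_{n≥0} C(n+2, 2) u^n for |u|<1, with u = w/(1):
  c_n = C(n+2, 2) / (1)^(n+3).
  c_0 = 1/(1)^3 = 1.
  c_1 = 3/(1)^4 = 3.
The series is valid for |w/d| < 1, i.e. |z − z₀| < |d|.
Radius of convergence: R = |-3 − z₀| = |1| = 1 (distance from z₀ to the singularity z = -3).

c_0 = 1, c_1 = 3; R = 1.


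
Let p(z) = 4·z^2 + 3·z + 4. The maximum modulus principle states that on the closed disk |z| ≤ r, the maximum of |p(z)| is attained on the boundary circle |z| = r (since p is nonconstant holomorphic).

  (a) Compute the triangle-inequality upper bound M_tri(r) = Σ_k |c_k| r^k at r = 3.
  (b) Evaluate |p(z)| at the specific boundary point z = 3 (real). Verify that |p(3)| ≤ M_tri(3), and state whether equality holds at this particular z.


Coefficients: c_0 = 4, c_1 = 3, c_2 = 4. Radius r = 3.
Part (a). Triangle bound: M_tri(r) = Σ_k |c_k| r^k
  = |4|·3^0 + |3|·3^1 + |4|·3^2
  = 4 + 9 + 36 = 49.
This bounds M(r) := max_{|z|=r} |p(z)| from above; equality holds iff all terms c_k z^k can be made to align in phase at a single z on |z|=r.
Part (b). At z = 3 (real, on the circle |z| = r):
  p(3) = (4)·3^0 + (3)·3^1 + (4)·3^2 = 49.
  |p(3)| = 49.
Since all nonzero coefficients share the same sign, |p(3)| = 49 = M_tri(3); the triangle bound is attained at z = 3, so in fact M(r) = 49.

M_tri(3) = 49; |p(3)| = 49; equality at z=3: yes.


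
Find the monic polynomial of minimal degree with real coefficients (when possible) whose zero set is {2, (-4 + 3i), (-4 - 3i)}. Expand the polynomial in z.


The polynomial is p(z) = ∏_{α ∈ S} (z − α), where S = {2, (-4 + 3i), (-4 - 3i)}.
Expanding the product yields: p(z) = z^3 + 6·z^2 + 9·z -50.
Note conjugate pairs combine to real quadratics: (z − (-4+3i))(z − (-4−3i)) = z² + 8z + 25.
The resulting polynomial has degree 3 and real coefficients as required.

p(z) = z^3 + 6·z^2 + 9·z -50.


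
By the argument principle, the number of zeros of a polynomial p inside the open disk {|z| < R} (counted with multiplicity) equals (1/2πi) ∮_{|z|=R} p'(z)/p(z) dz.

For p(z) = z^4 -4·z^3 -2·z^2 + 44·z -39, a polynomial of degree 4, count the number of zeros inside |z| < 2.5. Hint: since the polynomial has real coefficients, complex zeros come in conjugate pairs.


The zeros of p are: 1, (3 + 2i), (3 - 2i), -3.
Their magnitudes are: 1, 3.606, 3.606, 3.
Zeros with |z| < R = 2.5: 1.
Count = 1.
By the argument principle, (1/2πi) ∮_{|z|=R} p'(z)/p(z) dz equals exactly this count.

Number of zeros inside |z| < 2.5: 1.


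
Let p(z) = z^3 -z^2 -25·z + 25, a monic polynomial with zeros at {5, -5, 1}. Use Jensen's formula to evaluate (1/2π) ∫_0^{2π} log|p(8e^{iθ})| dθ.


Zeros: -5, 1, 5; r = 8.
Inside |z| < r: -5, 1, 5. Outside (|z| ≥ r): ∅.
p(0) = 25, so log|p(0)| = log(25) = 3.2189.
Apply Jensen: I(r) = log|p(0)| + Σ_k log(r/|z_k|), summed over zeros inside |z| < r.
  log(r/|z_k|) for z_k = 5: log(8/5) = 0.4700
  log(r/|z_k|) for z_k = -5: log(8/5) = 0.4700
  log(r/|z_k|) for z_k = 1: log(8/1) = 2.0794
Sum over inside zeros: 3.0194.
I(r) = log|p(0)| + (inside sum) = 3.2189 + 3.0194 = 6.2383.
Closed form (all zeros inside, monic): I(r) = n·log(r) = 3·log(8) = 6.2383. ✓

I(r) ≈ 6.2383.


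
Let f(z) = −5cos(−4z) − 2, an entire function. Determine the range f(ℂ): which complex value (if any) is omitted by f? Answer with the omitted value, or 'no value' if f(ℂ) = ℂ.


Little Picard bounds the complement of f(ℂ) to at most one point.
cos is entire and surjective onto ℂ: for every w ∈ ℂ, cos(ζ) = w has a solution ζ ∈ ℂ (e.g., via the complex inverse arccos). With ζ = −4z this gives z = ζ/(-4). Then -5·cos(−4z) takes every value in -5·ℂ = ℂ, and adding -2 is a bijection of ℂ. So f is surjective and omits no value. (Note: only on the real line is cos bounded by [−1, 1].)

Omitted value: no value.


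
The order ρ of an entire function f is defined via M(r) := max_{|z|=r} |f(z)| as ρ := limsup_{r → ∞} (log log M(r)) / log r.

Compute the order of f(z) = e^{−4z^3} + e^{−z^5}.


Each summand is entire of order 3 and 5 respectively (as in the single-exponential case). The order of a sum is at most the max of the orders, so ρ ≤ 5. For the lower bound: on |z|=r choose arg z so that -1z^5 is real positive; then |e^{-1z^5}| = e^{1r^5} while |e^{-4z^3}| ≤ e^{4r^3} = o(e^{1r^5}). So |f| ≥ e^{1r^5}(1 − o(1)) and ρ ≥ 5. Hence ρ = max(3, 5) = 5.
Therefore ρ = 5.

Order ρ = 5.


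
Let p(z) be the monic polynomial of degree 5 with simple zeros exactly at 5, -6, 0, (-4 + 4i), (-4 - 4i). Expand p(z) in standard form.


The polynomial is p(z) = ∏_{α ∈ S} (z − α), where S = {5, -6, 0, (-4 + 4i), (-4 - 4i)}.
Expanding the product yields: p(z) = z^5 + 9·z^4 + 10·z^3 -208·z^2 -960·z.
Note conjugate pairs combine to real quadratics: (z − (-4+4i))(z − (-4−4i)) = z² + 8z + 32.
The resulting polynomial has degree 5 and real coefficients as required.

p(z) = z^5 + 9·z^4 + 10·z^3 -208·z^2 -960·z.


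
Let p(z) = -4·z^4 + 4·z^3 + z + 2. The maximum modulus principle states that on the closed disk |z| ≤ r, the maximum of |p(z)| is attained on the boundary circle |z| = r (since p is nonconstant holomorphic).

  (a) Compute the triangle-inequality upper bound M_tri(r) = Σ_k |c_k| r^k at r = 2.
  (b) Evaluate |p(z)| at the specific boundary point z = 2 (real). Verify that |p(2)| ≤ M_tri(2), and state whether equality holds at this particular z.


Coefficients: c_0 = 2, c_1 = 1, c_2 = 0, c_3 = 4, c_4 = -4. Radius r = 2.
Part (a). Triangle bound: M_tri(r) = Σ_k |c_k| r^k
  = |2|·2^0 + |1|·2^1 + |0|·2^2 + |4|·2^3 + |-4|·2^4
  = 2 + 2 + 0 + 32 + 64 = 100.
This bounds M(r) := max_{|z|=r} |p(z)| from above; equality holds iff all terms c_k z^k can be made to align in phase at a single z on |z|=r.
Part (b). At z = 2 (real, on the circle |z| = r):
  p(2) = (2)·2^0 + (1)·2^1 + (0)·2^2 + (4)·2^3 + (-4)·2^4 = -28.
  |p(2)| = 28.
Check: |p(2)| = 28 ≤ 100 = M_tri(2). ✓ Equality does not hold at z = 2 (the coefficients have mixed signs, so the terms do not all align in phase there).

M_tri(2) = 100; |p(2)| = 28; equality at z=2: no.


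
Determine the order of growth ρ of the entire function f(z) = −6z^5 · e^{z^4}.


M(r) = max_{|z|=r} |-6|·|z|^5·|e^{z^4}| = 6·r^5 · e^{1r^4} (the factors attain their maxima compatibly on |z|=r). Then log M(r) = log 6 + 5·log r + 1r^4, dominated by the last term, so log log M(r) ~ 4·log r. The polynomial factor -6z^5 contributes only a log r term and does not affect the order. ρ = 4.
Therefore ρ = 4.

Order ρ = 4.


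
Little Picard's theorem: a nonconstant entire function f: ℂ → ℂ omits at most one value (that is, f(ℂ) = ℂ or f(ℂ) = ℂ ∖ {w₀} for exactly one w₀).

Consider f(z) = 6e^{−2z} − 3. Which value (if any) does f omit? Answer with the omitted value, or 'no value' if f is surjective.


Little Picard bounds the complement of f(ℂ) to at most one point.
e^{−2z} is never zero on ℂ, so 6·e^{−2z} takes every value in ℂ ∖ {0}. Adding -3 shifts the range to ℂ ∖ {-3}. Thus f omits exactly the value -3.

Omitted value: -3.


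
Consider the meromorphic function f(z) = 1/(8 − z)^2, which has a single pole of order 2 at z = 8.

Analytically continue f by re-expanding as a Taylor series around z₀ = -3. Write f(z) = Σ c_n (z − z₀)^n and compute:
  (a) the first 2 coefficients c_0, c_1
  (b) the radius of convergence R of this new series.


Let w = z − z₀, so z = z₀ + w.
Then 8 − z = 8 − (z₀ + w) = (8 − z₀) − w = 11 − w.
f(z) = 1/(11 − w)^2 = (1/(11)^2) · (1 − w/(11))^{−2}.
By the binomial series (1−u)^{−2} = Σ_{n≥0} C(n+1, 1) u^n for |u|<1, with u = w/(11):
  c_n = C(n+1, 1) / (11)^(n+2).
  c_0 = 1/(11)^2 = 1/121.
  c_1 = 2/(11)^3 = 2/1331.
The series is valid for |w/d| < 1, i.e. |z − z₀| < |d|.
Radius of convergence: R = |8 − z₀| = |11| = 11 (distance from z₀ to the singularity z = 8).

c_0 = 1/121, c_1 = 2/1331; R = 11.
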